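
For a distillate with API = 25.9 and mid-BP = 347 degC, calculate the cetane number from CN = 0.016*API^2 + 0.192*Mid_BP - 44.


CN = 0.016 * 25.9^2 + 0.192 * 347 - 44
CN = 10.73296 + 66.624 - 44 = 33.35696

33.35696


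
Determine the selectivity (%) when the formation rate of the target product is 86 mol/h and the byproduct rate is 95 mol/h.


Selectivity = desired / (desired + undesired) * 100
Total products = 86 + 95 = 181 mol/h
S = 86 / 181 * 100
= 0.4751 * 100
= 47.51 %

47.51 %


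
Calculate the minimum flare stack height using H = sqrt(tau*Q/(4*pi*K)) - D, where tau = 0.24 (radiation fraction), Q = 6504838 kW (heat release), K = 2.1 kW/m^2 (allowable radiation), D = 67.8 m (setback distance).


tau*Q/(4*pi*K) = 0.24 * 6504838 / (4 * pi * 2.1) = 59158.7
sqrt(59158.7) = 243.226
H = 243.226 - 67.8 = 175.4

175.4 m


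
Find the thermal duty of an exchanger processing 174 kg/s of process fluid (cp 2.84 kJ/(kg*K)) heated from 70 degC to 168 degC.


Q = m_dot * cp * delta_T
delta_T = 168 - 70 = 98 K
Q = 174 * 2.84 * 98
= 494.16 * 98
= 48427.68 kW

48427.68 kW


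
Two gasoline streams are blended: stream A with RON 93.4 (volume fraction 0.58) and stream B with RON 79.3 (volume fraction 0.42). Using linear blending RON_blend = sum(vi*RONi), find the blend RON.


Linear blending: RON_blend = sum(vi * RONi)
Contribution 1: 0.58 * 93.4 = 54.172
Contribution 2: 0.42 * 79.3 = 33.306
RON_blend = 54.172 + 33.306 = 87.478

87.478


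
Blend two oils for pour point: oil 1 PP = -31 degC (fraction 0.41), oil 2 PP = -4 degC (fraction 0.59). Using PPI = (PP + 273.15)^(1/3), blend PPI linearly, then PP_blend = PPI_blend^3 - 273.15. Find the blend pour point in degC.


PPI_1 = (-31 + 273.15)^(1/3) = 6.232967
PPI_2 = (-4 + 273.15)^(1/3) = 6.456514
PPI_blend = 0.41 * 6.232967 + 0.59 * 6.456514 = 6.36486
PP_blend = 6.36486^3 - 273.15 = 257.8497 - 273.15 = -15.3

-15.3 degC


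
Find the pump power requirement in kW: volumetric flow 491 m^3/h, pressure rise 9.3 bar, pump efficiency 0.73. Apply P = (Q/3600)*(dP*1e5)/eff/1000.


Q = 491 / 3600 = 0.136389 m^3/s
P = 0.136389 * (9.3 * 1e5) / 0.73 / 1000 = 173.8

173.8 kW


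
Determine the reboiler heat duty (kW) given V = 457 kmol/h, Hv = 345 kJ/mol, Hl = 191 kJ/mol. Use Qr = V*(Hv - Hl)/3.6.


Qr = 457 * (345 - 191) / 3.6 = 457 * 154 / 3.6 = 19550

19550 kW


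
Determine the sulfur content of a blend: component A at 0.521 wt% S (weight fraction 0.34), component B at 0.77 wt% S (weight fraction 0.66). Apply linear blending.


Linear sulfur blending: S_blend = x1*S1 + x2*S2
Contribution 1: 0.34 * 0.521 = 0.17714 wt%
Contribution 2: 0.66 * 0.77 = 0.5082 wt%
S_blend = 0.17714 + 0.5082 = 0.68534

0.68534 wt%


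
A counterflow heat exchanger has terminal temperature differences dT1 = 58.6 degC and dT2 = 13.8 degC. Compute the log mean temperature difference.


LMTD = (dT1 - dT2) / ln(dT1/dT2)
= (58.6 - 13.8) / ln(58.6 / 13.8) = 44.8 / 1.44607 = 30.98

30.98 degC


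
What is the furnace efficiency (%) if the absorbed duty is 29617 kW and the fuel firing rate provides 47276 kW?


Furnace efficiency = Q_absorbed / Q_fuel * 100
= 29617 / 47276 * 100 = 62.65

62.65 %


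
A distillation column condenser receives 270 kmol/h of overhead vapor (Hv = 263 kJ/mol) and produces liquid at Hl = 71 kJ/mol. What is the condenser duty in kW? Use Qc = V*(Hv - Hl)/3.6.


Qc = 270 * (263 - 71) / 3.6 = 270 * 192 / 3.6 = 14400

14400 kW


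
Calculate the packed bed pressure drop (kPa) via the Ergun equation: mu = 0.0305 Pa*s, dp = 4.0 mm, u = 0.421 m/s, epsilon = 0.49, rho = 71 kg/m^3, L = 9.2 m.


dp = 4.0 mm = 0.004 m
Viscous term = 150*0.0305*0.421*(1-0.49)^2 / (0.004^2*0.49^3) = 266137
Inertial term = 1.75*71*0.421^2*(1-0.49) / (0.004*0.49^3) = 23866.2
dP/L = 266137 + 23866.2 = 290003 Pa/m
dP = 290003 * 9.2 / 1000 = 2668 kPa

2668 kPa


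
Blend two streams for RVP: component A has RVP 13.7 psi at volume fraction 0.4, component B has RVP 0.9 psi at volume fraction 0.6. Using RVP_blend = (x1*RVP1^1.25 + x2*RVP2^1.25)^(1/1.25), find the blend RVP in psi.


Chevron index: RVP_blend = (sum xi*RVPi^1.25)^(1/1.25)
RVP^1.25 terms: 0.4 * 13.7^1.25 + 0.6 * 0.9^1.25 = 11.0689
RVP_blend = 11.0689^(1/1.25) = 6.844

6.844 psi


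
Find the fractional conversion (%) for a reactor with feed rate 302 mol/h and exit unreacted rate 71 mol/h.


X = (F_in - F_out) / F_in * 100
Moles reacted = 302 - 71 = 231
X = 231 / 302 * 100
= 0.7649 * 100
= 76.49 %

76.49 %


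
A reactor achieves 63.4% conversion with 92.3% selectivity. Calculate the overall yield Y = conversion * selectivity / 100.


Overall yield = conversion (%) * selectivity (%) / 100
Conversion = 63.4%, Selectivity = 92.3%
Y = 63.4 * 92.3 / 100
= 58.5182 %

58.5182 %


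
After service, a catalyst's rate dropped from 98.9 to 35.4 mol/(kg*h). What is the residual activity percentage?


Activity (%) = (rate_used / rate_fresh) * 100
rate_used = 35.4, rate_fresh = 98.9
= (35.4 / 98.9) * 100
= 0.3579 * 100 = 35.79

35.79 %


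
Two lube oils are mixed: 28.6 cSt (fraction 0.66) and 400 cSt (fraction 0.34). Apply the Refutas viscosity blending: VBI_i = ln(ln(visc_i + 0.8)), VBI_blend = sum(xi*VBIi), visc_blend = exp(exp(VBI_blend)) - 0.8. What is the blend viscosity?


Refutas method: VBN_i = 14.534*ln(ln(visc_i + 0.8)) + 10.975, blended linearly by mass fraction; since VBN is linear in VBI_i = ln(ln(visc_i + 0.8)) and the fractions sum to 1, blend VBI directly: visc = exp(exp(VBI_blend)) - 0.8
VBI_1 = ln(ln(28.6 + 0.8)) = 1.21817
VBI_2 = ln(ln(400 + 0.8)) = 1.79067
VBI_blend = 0.66 * 1.21817 + 0.34 * 1.79067 = 1.41282
visc_blend = exp(exp(1.41282)) - 0.8 = 60.00

60.00 cSt


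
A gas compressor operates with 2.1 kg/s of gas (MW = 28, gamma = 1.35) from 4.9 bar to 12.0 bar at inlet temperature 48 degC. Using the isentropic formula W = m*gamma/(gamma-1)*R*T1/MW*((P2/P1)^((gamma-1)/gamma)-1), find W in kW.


Isentropic work: W = m*(gamma/(gamma-1))*(R*T1/MW)*((P2/P1)^((gamma-1)/gamma) - 1)
T1 = 48 + 273.15 = 321.15 K
Pressure ratio = 12.0 / 4.9 = 2.44898
Exponent = (1.35 - 1)/1.35 = 0.259259
(P2/P1)^exp - 1 = 2.44898^0.259259 - 1 = 0.261386
W = 2.1 * 1.35 / 0.35 * 8.314 * 321.15 / 28 * 0.261386 = 201.9

201.9 kW


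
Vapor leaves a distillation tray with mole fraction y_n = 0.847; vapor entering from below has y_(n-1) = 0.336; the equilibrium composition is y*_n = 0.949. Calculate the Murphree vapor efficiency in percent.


Murphree vapor efficiency: EMV = (y_n - y_(n-1)) / (y*_n - y_(n-1)) * 100
EMV = (0.847 - 0.336) / (0.949 - 0.336) * 100 = 0.511 / 0.613 * 100 = 83.36

83.36 %


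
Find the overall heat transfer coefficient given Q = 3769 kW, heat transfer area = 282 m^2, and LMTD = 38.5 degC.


From Q = U*A*LMTD, U = Q / (A * LMTD)
U = 3769 / (282 * 38.5) = 3769 / 10857 = 0.3471

0.3471 kW/(m^2*K)


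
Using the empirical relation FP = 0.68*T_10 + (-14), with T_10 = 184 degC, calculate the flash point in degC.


FP = 0.68 * 184 + (-14) = 111.12

111.12 degC


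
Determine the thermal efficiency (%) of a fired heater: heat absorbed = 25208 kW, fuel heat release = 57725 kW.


Furnace efficiency = Q_absorbed / Q_fuel * 100
= 25208 / 57725 * 100 = 43.67

43.67 %


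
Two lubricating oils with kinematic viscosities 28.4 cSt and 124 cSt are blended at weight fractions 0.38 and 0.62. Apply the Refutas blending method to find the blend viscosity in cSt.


Refutas method: VBN_i = 14.534*ln(ln(visc_i + 0.8)) + 10.975, blended linearly by mass fraction; since VBN is linear in VBI_i = ln(ln(visc_i + 0.8)) and the fractions sum to 1, blend VBI directly: visc = exp(exp(VBI_blend)) - 0.8
VBI_1 = ln(ln(28.4 + 0.8)) = 1.21615
VBI_2 = ln(ln(124 + 0.8)) = 1.57417
VBI_blend = 0.38 * 1.21615 + 0.62 * 1.57417 = 1.43812
visc_blend = exp(exp(1.43812)) - 0.8 = 66.74

66.74 cSt


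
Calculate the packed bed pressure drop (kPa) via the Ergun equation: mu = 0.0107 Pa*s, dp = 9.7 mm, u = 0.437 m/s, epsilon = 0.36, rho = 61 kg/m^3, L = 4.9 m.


dp = 9.7 mm = 0.0097 m
Viscous term = 150*0.0107*0.437*(1-0.36)^2 / (0.0097^2*0.36^3) = 65443.3
Inertial term = 1.75*61*0.437^2*(1-0.36) / (0.0097*0.36^3) = 28829.1
dP/L = 65443.3 + 28829.1 = 94272.4 Pa/m
dP = 94272.4 * 4.9 / 1000 = 461.9 kPa

461.9 kPa


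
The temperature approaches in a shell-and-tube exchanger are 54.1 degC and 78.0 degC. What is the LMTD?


LMTD = (dT1 - dT2) / ln(dT1/dT2)
= (54.1 - 78.0) / ln(54.1 / 78.0) = -23.9 / -0.365875 = 65.32

65.32 degC


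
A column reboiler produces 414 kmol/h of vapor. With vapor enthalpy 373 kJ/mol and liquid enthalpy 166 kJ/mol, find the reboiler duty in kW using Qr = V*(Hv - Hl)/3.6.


Qr = 414 * (373 - 166) / 3.6 = 414 * 207 / 3.6 = 23800

23800 kW


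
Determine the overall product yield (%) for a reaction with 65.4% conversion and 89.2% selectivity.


Overall yield = conversion (%) * selectivity (%) / 100
Conversion = 65.4%, Selectivity = 89.2%
Y = 65.4 * 89.2 / 100
= 58.3368 %

58.3368 %


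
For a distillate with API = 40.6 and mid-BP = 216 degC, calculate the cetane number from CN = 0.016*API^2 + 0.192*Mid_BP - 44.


CN = 0.016 * 40.6^2 + 0.192 * 216 - 44
CN = 26.37376 + 41.472 - 44 = 23.84576

23.84576


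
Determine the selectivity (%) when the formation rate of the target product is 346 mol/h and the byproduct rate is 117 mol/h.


Selectivity = desired / (desired + undesired) * 100
Total products = 346 + 117 = 463 mol/h
S = 346 / 463 * 100
= 0.7473 * 100
= 74.73 %

74.73 %


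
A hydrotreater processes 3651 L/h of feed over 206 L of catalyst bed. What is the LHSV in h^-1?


LHSV = volumetric feed rate / catalyst volume
= 3651 L/h / 206 L
= 17.72 h^-1

17.72 h^-1


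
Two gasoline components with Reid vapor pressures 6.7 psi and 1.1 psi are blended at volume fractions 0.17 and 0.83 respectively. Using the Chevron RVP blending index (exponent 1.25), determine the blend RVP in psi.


Chevron index: RVP_blend = (sum xi*RVPi^1.25)^(1/1.25)
RVP^1.25 terms: 0.17 * 6.7^1.25 + 0.83 * 1.1^1.25 = 2.76751
RVP_blend = 2.76751^(1/1.25) = 2.258

2.258 psi


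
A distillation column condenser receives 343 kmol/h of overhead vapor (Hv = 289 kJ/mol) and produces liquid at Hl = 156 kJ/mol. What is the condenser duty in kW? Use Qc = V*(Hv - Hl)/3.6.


Qc = 343 * (289 - 156) / 3.6 = 343 * 133 / 3.6 = 12670

12670 kW


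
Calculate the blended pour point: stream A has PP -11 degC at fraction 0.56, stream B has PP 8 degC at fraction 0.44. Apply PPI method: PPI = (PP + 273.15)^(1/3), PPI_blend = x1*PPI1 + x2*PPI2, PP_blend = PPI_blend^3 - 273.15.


PPI_1 = (-11 + 273.15)^(1/3) = 6.400049
PPI_2 = (8 + 273.15)^(1/3) = 6.551077
PPI_blend = 0.56 * 6.400049 + 0.44 * 6.551077 = 6.466501
PP_blend = 6.466501^3 - 273.15 = 270.4008 - 273.15 = -2.75

-2.75 degC


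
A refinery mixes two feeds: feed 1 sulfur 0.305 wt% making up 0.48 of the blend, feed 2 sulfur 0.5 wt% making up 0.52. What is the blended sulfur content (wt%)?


Linear sulfur blending: S_blend = x1*S1 + x2*S2
Contribution 1: 0.48 * 0.305 = 0.1464 wt%
Contribution 2: 0.52 * 0.5 = 0.26 wt%
S_blend = 0.1464 + 0.26 = 0.4064

0.4064 wt%


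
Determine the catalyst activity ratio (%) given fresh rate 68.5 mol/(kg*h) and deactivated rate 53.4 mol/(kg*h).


Activity (%) = (rate_used / rate_fresh) * 100
rate_used = 53.4, rate_fresh = 68.5
= (53.4 / 68.5) * 100
= 0.7796 * 100 = 77.96

77.96 %


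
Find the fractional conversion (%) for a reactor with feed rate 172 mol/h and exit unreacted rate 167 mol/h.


X = (F_in - F_out) / F_in * 100
Moles reacted = 172 - 167 = 5
X = 5 / 172 * 100
= 0.02907 * 100
= 2.907 %

2.907 %


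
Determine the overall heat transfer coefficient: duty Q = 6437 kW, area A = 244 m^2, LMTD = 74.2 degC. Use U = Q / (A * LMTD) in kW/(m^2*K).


From Q = U*A*LMTD, U = Q / (A * LMTD)
U = 6437 / (244 * 74.2) = 6437 / 18104.8 = 0.3555

0.3555 kW/(m^2*K)


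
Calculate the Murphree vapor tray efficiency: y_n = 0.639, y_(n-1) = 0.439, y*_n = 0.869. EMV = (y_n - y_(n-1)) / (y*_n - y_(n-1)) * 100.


Murphree vapor efficiency: EMV = (y_n - y_(n-1)) / (y*_n - y_(n-1)) * 100
EMV = (0.639 - 0.439) / (0.869 - 0.439) * 100 = 0.2 / 0.43 * 100 = 46.51

46.51 %


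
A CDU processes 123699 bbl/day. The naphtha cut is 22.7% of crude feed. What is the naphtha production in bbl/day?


Crude throughput = 123699 bbl/day
Fraction yield = 22.7%
yield = throughput * fraction / 100
yield = 123699 * 22.7 / 100 = 28079.673

28079.673 bbl/day


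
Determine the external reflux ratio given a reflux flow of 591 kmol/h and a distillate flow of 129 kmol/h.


Reflux ratio definition: R = L / D (liquid returned / distillate withdrawn)
L = 591 kmol/h, D = 129 kmol/h
R = 591 / 129 = 4.581

4.581


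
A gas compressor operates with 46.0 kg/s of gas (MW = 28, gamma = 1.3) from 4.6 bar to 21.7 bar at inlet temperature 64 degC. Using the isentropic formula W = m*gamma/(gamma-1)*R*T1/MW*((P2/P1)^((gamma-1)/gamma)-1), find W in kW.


Isentropic work: W = m*(gamma/(gamma-1))*(R*T1/MW)*((P2/P1)^((gamma-1)/gamma) - 1)
T1 = 64 + 273.15 = 337.15 K
Pressure ratio = 21.7 / 4.6 = 4.71739
Exponent = (1.3 - 1)/1.3 = 0.230769
(P2/P1)^exp - 1 = 4.71739^0.230769 - 1 = 0.430439
W = 46.0 * 1.3 / 0.3 * 8.314 * 337.15 / 28 * 0.430439 = 8589

8589 kW


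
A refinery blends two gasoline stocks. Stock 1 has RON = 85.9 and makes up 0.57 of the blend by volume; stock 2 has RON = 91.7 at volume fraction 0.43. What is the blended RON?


Linear blending: RON_blend = sum(vi * RONi)
Contribution 1: 0.57 * 85.9 = 48.963
Contribution 2: 0.43 * 91.7 = 39.431
RON_blend = 48.963 + 39.431 = 88.394

88.394


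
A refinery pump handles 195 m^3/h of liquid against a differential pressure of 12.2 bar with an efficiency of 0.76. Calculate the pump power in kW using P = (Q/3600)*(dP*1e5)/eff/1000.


Q = 195 / 3600 = 0.0541667 m^3/s
P = 0.0541667 * (12.2 * 1e5) / 0.76 / 1000 = 86.95

86.95 kW


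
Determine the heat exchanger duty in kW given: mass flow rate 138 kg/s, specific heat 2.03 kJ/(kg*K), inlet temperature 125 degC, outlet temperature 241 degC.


Q = m_dot * cp * delta_T
delta_T = 241 - 125 = 116 K
Q = 138 * 2.03 * 116
= 280.14 * 116
= 32496.24 kW

32496.24 kW


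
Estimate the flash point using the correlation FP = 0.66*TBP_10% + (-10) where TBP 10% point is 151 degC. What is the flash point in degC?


FP = 0.66 * 151 + (-10) = 89.66

89.66 degC


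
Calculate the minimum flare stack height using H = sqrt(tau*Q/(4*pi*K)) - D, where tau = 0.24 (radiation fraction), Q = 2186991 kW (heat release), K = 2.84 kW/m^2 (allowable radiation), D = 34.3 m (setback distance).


tau*Q/(4*pi*K) = 0.24 * 2186991 / (4 * pi * 2.84) = 14707.2
sqrt(14707.2) = 121.273
H = 121.273 - 34.3 = 86.97

86.97 m


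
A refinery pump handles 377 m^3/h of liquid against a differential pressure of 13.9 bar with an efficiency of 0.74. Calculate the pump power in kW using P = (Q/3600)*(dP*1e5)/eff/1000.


Q = 377 / 3600 = 0.104722 m^3/s
P = 0.104722 * (13.9 * 1e5) / 0.74 / 1000 = 196.7

196.7 kW


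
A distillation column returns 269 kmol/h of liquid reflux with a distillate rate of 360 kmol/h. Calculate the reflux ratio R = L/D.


Reflux ratio definition: R = L / D (liquid returned / distillate withdrawn)
L = 269 kmol/h, D = 360 kmol/h
R = 269 / 360 = 0.7472

0.7472


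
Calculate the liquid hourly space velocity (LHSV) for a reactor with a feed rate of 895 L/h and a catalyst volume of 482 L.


LHSV = volumetric feed rate / catalyst volume
= 895 L/h / 482 L
= 1.857 h^-1

1.857 h^-1


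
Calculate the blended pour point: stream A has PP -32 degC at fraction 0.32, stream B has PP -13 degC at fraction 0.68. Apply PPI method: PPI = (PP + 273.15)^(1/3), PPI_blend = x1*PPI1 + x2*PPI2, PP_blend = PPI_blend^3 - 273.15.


PPI_1 = (-32 + 273.15)^(1/3) = 6.224375
PPI_2 = (-13 + 273.15)^(1/3) = 6.383731
PPI_blend = 0.32 * 6.224375 + 0.68 * 6.383731 = 6.332737
PP_blend = 6.332737^3 - 273.15 = 253.9653 - 273.15 = -19.18

-19.18 degC


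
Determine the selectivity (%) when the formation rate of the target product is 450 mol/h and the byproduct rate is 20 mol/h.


Selectivity = desired / (desired + undesired) * 100
Total products = 450 + 20 = 470 mol/h
S = 450 / 470 * 100
= 0.9574 * 100
= 95.74 %

95.74 %


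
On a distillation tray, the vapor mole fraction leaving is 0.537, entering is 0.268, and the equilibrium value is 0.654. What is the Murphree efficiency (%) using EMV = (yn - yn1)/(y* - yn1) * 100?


Murphree vapor efficiency: EMV = (y_n - y_(n-1)) / (y*_n - y_(n-1)) * 100
EMV = (0.537 - 0.268) / (0.654 - 0.268) * 100 = 0.269 / 0.386 * 100 = 69.69

69.69 %


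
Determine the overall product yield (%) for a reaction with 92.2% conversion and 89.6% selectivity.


Overall yield = conversion (%) * selectivity (%) / 100
Conversion = 92.2%, Selectivity = 89.6%
Y = 92.2 * 89.6 / 100
= 82.6112 %

82.6112 %


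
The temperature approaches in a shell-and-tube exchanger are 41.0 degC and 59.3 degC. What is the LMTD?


LMTD = (dT1 - dT2) / ln(dT1/dT2)
= (41.0 - 59.3) / ln(41.0 / 59.3) = -18.3 / -0.369037 = 49.59

49.59 degC


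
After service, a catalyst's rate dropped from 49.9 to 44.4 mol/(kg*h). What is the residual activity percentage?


Activity (%) = (rate_used / rate_fresh) * 100
rate_used = 44.4, rate_fresh = 49.9
= (44.4 / 49.9) * 100
= 0.8898 * 100 = 88.98

88.98 %


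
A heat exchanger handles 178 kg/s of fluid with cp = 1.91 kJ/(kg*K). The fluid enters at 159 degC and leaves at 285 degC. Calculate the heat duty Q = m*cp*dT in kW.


Q = m_dot * cp * delta_T
delta_T = 285 - 159 = 126 K
Q = 178 * 1.91 * 126
= 339.98 * 126
= 42837.48 kW

42837.48 kW


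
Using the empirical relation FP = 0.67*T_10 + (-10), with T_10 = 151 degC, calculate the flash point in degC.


FP = 0.67 * 151 + (-10) = 91.17

91.17 degC


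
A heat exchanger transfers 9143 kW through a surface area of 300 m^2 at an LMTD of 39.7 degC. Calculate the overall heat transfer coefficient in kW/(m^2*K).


From Q = U*A*LMTD, U = Q / (A * LMTD)
U = 9143 / (300 * 39.7) = 9143 / 11910 = 0.7677

0.7677 kW/(m^2*K)


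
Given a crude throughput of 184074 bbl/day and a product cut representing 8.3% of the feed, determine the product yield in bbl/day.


Crude throughput = 184074 bbl/day
Fraction yield = 8.3%
yield = throughput * fraction / 100
yield = 184074 * 8.3 / 100 = 15278.142

15278.142 bbl/day


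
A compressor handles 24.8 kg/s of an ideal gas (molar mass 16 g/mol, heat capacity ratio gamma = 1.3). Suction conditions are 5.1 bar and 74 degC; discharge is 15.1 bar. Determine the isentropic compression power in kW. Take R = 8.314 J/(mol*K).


Isentropic work: W = m*(gamma/(gamma-1))*(R*T1/MW)*((P2/P1)^((gamma-1)/gamma) - 1)
T1 = 74 + 273.15 = 347.15 K
Pressure ratio = 15.1 / 5.1 = 2.96078
Exponent = (1.3 - 1)/1.3 = 0.230769
(P2/P1)^exp - 1 = 2.96078^0.230769 - 1 = 0.284653
W = 24.8 * 1.3 / 0.3 * 8.314 * 347.15 / 16 * 0.284653 = 5518

5518 kW


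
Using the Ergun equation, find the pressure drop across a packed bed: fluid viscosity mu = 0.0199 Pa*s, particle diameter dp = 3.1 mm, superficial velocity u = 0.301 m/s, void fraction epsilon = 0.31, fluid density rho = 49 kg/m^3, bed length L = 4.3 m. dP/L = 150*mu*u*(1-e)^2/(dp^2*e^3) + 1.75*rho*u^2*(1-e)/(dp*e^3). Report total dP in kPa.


dp = 3.1 mm = 0.0031 m
Viscous term = 150*0.0199*0.301*(1-0.31)^2 / (0.0031^2*0.31^3) = 1494170
Inertial term = 1.75*49*0.301^2*(1-0.31) / (0.0031*0.31^3) = 58045.6
dP/L = 1494170 + 58045.6 = 1552220 Pa/m
dP = 1552220 * 4.3 / 1000 = 6675 kPa

6675 kPa


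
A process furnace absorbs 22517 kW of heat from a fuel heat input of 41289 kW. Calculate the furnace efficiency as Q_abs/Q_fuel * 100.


Furnace efficiency = Q_absorbed / Q_fuel * 100
= 22517 / 41289 * 100 = 54.54

54.54 %


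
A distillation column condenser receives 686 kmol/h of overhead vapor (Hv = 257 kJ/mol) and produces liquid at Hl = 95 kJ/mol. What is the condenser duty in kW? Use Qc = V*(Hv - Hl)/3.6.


Qc = 686 * (257 - 95) / 3.6 = 686 * 162 / 3.6 = 30870

30870 kW


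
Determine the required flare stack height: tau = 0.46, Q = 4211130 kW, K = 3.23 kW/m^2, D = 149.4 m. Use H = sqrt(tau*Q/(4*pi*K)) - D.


tau*Q/(4*pi*K) = 0.46 * 4211130 / (4 * pi * 3.23) = 47724.8
sqrt(47724.8) = 218.46
H = 218.46 - 149.4 = 69.06

69.06 m


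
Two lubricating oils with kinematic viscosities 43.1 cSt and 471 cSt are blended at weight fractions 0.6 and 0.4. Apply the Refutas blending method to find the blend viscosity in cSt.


Refutas method: VBN_i = 14.534*ln(ln(visc_i + 0.8)) + 10.975, blended linearly by mass fraction; since VBN is linear in VBI_i = ln(ln(visc_i + 0.8)) and the fractions sum to 1, blend VBI directly: visc = exp(exp(VBI_blend)) - 0.8
VBI_1 = ln(ln(43.1 + 0.8)) = 1.33023
VBI_2 = ln(ln(471 + 0.8)) = 1.81752
VBI_blend = 0.6 * 1.33023 + 0.4 * 1.81752 = 1.52515
visc_blend = exp(exp(1.52515)) - 0.8 = 98.27

98.27 cSt


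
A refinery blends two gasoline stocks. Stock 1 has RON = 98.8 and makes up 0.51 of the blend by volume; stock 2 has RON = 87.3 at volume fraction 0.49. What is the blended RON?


Linear blending: RON_blend = sum(vi * RONi)
Contribution 1: 0.51 * 98.8 = 50.388
Contribution 2: 0.49 * 87.3 = 42.777
RON_blend = 50.388 + 42.777 = 93.165

93.165


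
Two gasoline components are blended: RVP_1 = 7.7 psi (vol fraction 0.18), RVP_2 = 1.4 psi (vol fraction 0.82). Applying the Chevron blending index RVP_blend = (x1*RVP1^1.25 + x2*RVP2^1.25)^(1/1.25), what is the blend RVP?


Chevron index: RVP_blend = (sum xi*RVPi^1.25)^(1/1.25)
RVP^1.25 terms: 0.18 * 7.7^1.25 + 0.82 * 1.4^1.25 = 3.55754
RVP_blend = 3.55754^(1/1.25) = 2.760

2.760 psi


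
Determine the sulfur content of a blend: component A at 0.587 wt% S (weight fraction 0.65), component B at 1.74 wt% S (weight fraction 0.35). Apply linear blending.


Linear sulfur blending: S_blend = x1*S1 + x2*S2
Contribution 1: 0.65 * 0.587 = 0.38155 wt%
Contribution 2: 0.35 * 1.74 = 0.609 wt%
S_blend = 0.38155 + 0.609 = 0.99055

0.99055 wt%


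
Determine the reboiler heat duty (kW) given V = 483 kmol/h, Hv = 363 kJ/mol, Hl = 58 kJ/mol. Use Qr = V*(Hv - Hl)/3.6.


Qr = 483 * (363 - 58) / 3.6 = 483 * 305 / 3.6 = 40920

40920 kW


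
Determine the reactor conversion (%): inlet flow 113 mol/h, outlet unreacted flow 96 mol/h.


X = (F_in - F_out) / F_in * 100
Moles reacted = 113 - 96 = 17
X = 17 / 113 * 100
= 0.1504 * 100
= 15.04 %

15.04 %


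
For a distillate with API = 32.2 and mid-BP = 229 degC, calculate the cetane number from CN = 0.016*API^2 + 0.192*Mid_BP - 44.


CN = 0.016 * 32.2^2 + 0.192 * 229 - 44
CN = 16.58944 + 43.968 - 44 = 16.55744

16.55744


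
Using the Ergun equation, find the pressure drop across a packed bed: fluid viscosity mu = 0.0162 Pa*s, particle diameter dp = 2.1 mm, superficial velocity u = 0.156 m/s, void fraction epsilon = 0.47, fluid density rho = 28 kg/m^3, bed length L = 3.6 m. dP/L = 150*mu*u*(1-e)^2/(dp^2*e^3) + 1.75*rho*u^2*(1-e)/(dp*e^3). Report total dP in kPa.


dp = 2.1 mm = 0.0021 m
Viscous term = 150*0.0162*0.156*(1-0.47)^2 / (0.0021^2*0.47^3) = 232568
Inertial term = 1.75*28*0.156^2*(1-0.47) / (0.0021*0.47^3) = 2898.73
dP/L = 232568 + 2898.73 = 235467 Pa/m
dP = 235467 * 3.6 / 1000 = 847.7 kPa

847.7 kPa


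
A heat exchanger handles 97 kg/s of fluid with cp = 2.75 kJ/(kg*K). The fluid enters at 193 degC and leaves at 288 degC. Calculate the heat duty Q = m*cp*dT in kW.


Q = m_dot * cp * delta_T
delta_T = 288 - 193 = 95 K
Q = 97 * 2.75 * 95
= 266.75 * 95
= 25341.25 kW

25341.25 kW


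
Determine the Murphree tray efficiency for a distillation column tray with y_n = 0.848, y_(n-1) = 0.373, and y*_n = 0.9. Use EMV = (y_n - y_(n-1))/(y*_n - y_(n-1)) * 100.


Murphree vapor efficiency: EMV = (y_n - y_(n-1)) / (y*_n - y_(n-1)) * 100
EMV = (0.848 - 0.373) / (0.9 - 0.373) * 100 = 0.475 / 0.527 * 100 = 90.13

90.13 %


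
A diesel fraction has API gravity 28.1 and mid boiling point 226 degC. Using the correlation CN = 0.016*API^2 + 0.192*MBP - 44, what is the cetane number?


CN = 0.016 * 28.1^2 + 0.192 * 226 - 44
CN = 12.63376 + 43.392 - 44 = 12.02576

12.02576


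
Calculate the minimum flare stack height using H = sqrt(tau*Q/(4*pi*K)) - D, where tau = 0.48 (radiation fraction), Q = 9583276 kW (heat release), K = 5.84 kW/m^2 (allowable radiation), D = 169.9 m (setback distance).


tau*Q/(4*pi*K) = 0.48 * 9583276 / (4 * pi * 5.84) = 62680.5
sqrt(62680.5) = 250.361
H = 250.361 - 169.9 = 80.46

80.46 m


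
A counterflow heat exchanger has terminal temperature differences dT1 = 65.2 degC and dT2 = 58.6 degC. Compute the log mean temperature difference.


LMTD = (dT1 - dT2) / ln(dT1/dT2)
= (65.2 - 58.6) / ln(65.2 / 58.6) = 6.6 / 0.106725 = 61.84

61.84 degC


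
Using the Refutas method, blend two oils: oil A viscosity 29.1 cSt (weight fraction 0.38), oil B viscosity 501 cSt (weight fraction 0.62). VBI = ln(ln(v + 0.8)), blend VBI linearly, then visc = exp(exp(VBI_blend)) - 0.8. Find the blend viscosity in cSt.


Refutas method: VBN_i = 14.534*ln(ln(visc_i + 0.8)) + 10.975, blended linearly by mass fraction; since VBN is linear in VBI_i = ln(ln(visc_i + 0.8)) and the fractions sum to 1, blend VBI directly: visc = exp(exp(VBI_blend)) - 0.8
VBI_1 = ln(ln(29.1 + 0.8)) = 1.22315
VBI_2 = ln(ln(501 + 0.8)) = 1.82748
VBI_blend = 0.38 * 1.22315 + 0.62 * 1.82748 = 1.59783
visc_blend = exp(exp(1.59783)) - 0.8 = 139.3

139.3 cSt


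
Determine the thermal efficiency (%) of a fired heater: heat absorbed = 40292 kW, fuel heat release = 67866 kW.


Furnace efficiency = Q_absorbed / Q_fuel * 100
= 40292 / 67866 * 100 = 59.37

59.37 %


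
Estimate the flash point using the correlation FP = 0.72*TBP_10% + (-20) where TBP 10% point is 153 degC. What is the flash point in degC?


FP = 0.72 * 153 + (-20) = 90.16

90.16 degC


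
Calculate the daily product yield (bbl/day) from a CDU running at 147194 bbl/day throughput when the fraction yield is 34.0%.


Crude throughput = 147194 bbl/day
Fraction yield = 34.0%
yield = throughput * fraction / 100
yield = 147194 * 34.0 / 100 = 50045.96

50045.96 bbl/day


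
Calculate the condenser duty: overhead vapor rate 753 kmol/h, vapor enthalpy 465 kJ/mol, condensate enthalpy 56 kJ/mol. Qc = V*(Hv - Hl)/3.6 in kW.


Qc = 753 * (465 - 56) / 3.6 = 753 * 409 / 3.6 = 85550

85550 kW


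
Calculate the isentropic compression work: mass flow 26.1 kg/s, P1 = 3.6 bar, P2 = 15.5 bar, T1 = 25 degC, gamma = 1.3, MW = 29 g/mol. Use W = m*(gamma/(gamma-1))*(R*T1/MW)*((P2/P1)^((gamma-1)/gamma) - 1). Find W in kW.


Isentropic work: W = m*(gamma/(gamma-1))*(R*T1/MW)*((P2/P1)^((gamma-1)/gamma) - 1)
T1 = 25 + 273.15 = 298.15 K
Pressure ratio = 15.5 / 3.6 = 4.30556
Exponent = (1.3 - 1)/1.3 = 0.230769
(P2/P1)^exp - 1 = 4.30556^0.230769 - 1 = 0.400601
W = 26.1 * 1.3 / 0.3 * 8.314 * 298.15 / 29 * 0.400601 = 3873

3873 kW


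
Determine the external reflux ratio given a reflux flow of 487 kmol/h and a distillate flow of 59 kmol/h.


Reflux ratio definition: R = L / D (liquid returned / distillate withdrawn)
L = 487 kmol/h, D = 59 kmol/h
R = 487 / 59 = 8.254

8.254


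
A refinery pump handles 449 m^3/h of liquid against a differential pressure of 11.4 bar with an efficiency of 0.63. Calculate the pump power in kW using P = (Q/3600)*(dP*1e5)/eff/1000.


Q = 449 / 3600 = 0.124722 m^3/s
P = 0.124722 * (11.4 * 1e5) / 0.63 / 1000 = 225.7

225.7 kW


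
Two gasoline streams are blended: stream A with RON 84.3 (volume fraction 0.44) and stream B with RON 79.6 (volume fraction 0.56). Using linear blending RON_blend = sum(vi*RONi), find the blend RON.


Linear blending: RON_blend = sum(vi * RONi)
Contribution 1: 0.44 * 84.3 = 37.092
Contribution 2: 0.56 * 79.6 = 44.576
RON_blend = 37.092 + 44.576 = 81.668

81.668


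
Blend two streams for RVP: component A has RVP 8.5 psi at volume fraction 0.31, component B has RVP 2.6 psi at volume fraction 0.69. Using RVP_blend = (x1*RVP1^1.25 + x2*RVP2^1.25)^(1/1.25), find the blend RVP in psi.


Chevron index: RVP_blend = (sum xi*RVPi^1.25)^(1/1.25)
RVP^1.25 terms: 0.31 * 8.5^1.25 + 0.69 * 2.6^1.25 = 6.77726
RVP_blend = 6.77726^(1/1.25) = 4.622

4.622 psi


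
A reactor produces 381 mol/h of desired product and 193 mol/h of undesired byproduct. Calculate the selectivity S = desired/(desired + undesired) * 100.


Selectivity = desired / (desired + undesired) * 100
Total products = 381 + 193 = 574 mol/h
S = 381 / 574 * 100
= 0.6638 * 100
= 66.38 %

66.38 %


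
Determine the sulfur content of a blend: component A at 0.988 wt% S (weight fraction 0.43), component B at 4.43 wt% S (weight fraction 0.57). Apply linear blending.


Linear sulfur blending: S_blend = x1*S1 + x2*S2
Contribution 1: 0.43 * 0.988 = 0.42484 wt%
Contribution 2: 0.57 * 4.43 = 2.5251 wt%
S_blend = 0.42484 + 2.5251 = 2.94994

2.94994 wt%


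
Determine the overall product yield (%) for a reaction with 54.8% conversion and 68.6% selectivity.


Overall yield = conversion (%) * selectivity (%) / 100
Conversion = 54.8%, Selectivity = 68.6%
Y = 54.8 * 68.6 / 100
= 37.5928 %

37.5928 %


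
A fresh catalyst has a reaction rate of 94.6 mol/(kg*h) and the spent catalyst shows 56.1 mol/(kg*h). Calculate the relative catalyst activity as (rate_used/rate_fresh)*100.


Activity (%) = (rate_used / rate_fresh) * 100
rate_used = 56.1, rate_fresh = 94.6
= (56.1 / 94.6) * 100
= 0.5930 * 100 = 59.30

59.30 %


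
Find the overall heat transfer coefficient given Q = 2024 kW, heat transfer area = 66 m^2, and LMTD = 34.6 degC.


From Q = U*A*LMTD, U = Q / (A * LMTD)
U = 2024 / (66 * 34.6) = 2024 / 2283.6 = 0.8863

0.8863 kW/(m^2*K)


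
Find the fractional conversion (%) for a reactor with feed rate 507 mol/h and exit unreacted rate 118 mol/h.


X = (F_in - F_out) / F_in * 100
Moles reacted = 507 - 118 = 389
X = 389 / 507 * 100
= 0.7673 * 100
= 76.73 %

76.73 %


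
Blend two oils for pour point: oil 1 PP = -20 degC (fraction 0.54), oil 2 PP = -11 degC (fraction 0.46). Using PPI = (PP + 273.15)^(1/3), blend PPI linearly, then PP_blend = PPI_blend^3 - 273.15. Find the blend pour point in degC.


PPI_1 = (-20 + 273.15)^(1/3) = 6.325953
PPI_2 = (-11 + 273.15)^(1/3) = 6.400049
PPI_blend = 0.54 * 6.325953 + 0.46 * 6.400049 = 6.360037
PP_blend = 6.360037^3 - 273.15 = 257.2639 - 273.15 = -15.89

-15.89 degC


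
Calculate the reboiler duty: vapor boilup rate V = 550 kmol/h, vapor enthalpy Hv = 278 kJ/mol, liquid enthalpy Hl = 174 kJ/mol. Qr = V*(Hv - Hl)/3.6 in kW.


Qr = 550 * (278 - 174) / 3.6 = 550 * 104 / 3.6 = 15890

15890 kW


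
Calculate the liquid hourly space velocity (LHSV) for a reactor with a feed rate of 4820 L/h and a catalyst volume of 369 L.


LHSV = volumetric feed rate / catalyst volume
= 4820 L/h / 369 L
= 13.06 h^-1

13.06 h^-1


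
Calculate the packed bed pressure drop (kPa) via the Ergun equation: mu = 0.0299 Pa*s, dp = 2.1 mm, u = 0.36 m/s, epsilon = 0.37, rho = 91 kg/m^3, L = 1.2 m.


dp = 2.1 mm = 0.0021 m
Viscous term = 150*0.0299*0.36*(1-0.37)^2 / (0.0021^2*0.37^3) = 2868810
Inertial term = 1.75*91*0.36^2*(1-0.37) / (0.0021*0.37^3) = 122236
dP/L = 2868810 + 122236 = 2991050 Pa/m
dP = 2991050 * 1.2 / 1000 = 3589 kPa

3589 kPa


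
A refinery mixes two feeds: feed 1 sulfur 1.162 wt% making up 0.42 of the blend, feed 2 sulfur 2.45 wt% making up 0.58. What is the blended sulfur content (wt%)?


Linear sulfur blending: S_blend = x1*S1 + x2*S2
Contribution 1: 0.42 * 1.162 = 0.48804 wt%
Contribution 2: 0.58 * 2.45 = 1.421 wt%
S_blend = 0.48804 + 1.421 = 1.90904

1.90904 wt%


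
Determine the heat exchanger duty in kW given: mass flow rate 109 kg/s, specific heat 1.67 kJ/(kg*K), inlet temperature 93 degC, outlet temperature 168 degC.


Q = m_dot * cp * delta_T
delta_T = 168 - 93 = 75 K
Q = 109 * 1.67 * 75
= 182.03 * 75
= 13652.25 kW

13652.25 kW


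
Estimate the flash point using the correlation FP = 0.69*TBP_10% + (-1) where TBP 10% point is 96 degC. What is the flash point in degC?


FP = 0.69 * 96 + (-1) = 65.24

65.24 degC


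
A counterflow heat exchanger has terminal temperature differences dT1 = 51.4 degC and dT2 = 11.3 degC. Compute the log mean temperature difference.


LMTD = (dT1 - dT2) / ln(dT1/dT2)
= (51.4 - 11.3) / ln(51.4 / 11.3) = 40.1 / 1.51484 = 26.47

26.47 degC


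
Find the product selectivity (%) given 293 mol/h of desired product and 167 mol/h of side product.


Selectivity = desired / (desired + undesired) * 100
Total products = 293 + 167 = 460 mol/h
S = 293 / 460 * 100
= 0.6370 * 100
= 63.70 %

63.70 %


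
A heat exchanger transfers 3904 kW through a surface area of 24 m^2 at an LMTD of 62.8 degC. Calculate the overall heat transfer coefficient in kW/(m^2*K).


From Q = U*A*LMTD, U = Q / (A * LMTD)
U = 3904 / (24 * 62.8) = 3904 / 1507.2 = 2.590

2.590 kW/(m^2*K)


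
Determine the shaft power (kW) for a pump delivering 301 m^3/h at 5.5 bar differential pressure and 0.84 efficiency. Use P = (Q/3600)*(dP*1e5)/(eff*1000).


Q = 301 / 3600 = 0.0836111 m^3/s
P = 0.0836111 * (5.5 * 1e5) / 0.84 / 1000 = 54.75

54.75 kW


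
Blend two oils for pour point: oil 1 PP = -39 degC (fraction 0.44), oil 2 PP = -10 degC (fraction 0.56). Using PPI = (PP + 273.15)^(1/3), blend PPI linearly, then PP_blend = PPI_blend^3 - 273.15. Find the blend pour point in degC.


PPI_1 = (-39 + 273.15)^(1/3) = 6.163557
PPI_2 = (-10 + 273.15)^(1/3) = 6.408176
PPI_blend = 0.44 * 6.163557 + 0.56 * 6.408176 = 6.300544
PP_blend = 6.300544^3 - 273.15 = 250.1118 - 273.15 = -23.04

-23.04 degC


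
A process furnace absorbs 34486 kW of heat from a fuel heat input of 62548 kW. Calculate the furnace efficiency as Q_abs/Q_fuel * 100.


Furnace efficiency = Q_absorbed / Q_fuel * 100
= 34486 / 62548 * 100 = 55.14

55.14 %


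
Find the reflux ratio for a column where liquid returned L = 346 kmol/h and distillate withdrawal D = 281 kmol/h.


Reflux ratio definition: R = L / D (liquid returned / distillate withdrawn)
L = 346 kmol/h, D = 281 kmol/h
R = 346 / 281 = 1.231

1.231


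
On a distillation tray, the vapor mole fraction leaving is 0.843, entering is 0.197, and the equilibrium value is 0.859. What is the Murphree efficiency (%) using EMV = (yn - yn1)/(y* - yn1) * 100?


Murphree vapor efficiency: EMV = (y_n - y_(n-1)) / (y*_n - y_(n-1)) * 100
EMV = (0.843 - 0.197) / (0.859 - 0.197) * 100 = 0.646 / 0.662 * 100 = 97.58

97.58 %


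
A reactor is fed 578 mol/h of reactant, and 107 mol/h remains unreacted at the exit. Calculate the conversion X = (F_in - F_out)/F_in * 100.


X = (F_in - F_out) / F_in * 100
Moles reacted = 578 - 107 = 471
X = 471 / 578 * 100
= 0.8149 * 100
= 81.49 %

81.49 %


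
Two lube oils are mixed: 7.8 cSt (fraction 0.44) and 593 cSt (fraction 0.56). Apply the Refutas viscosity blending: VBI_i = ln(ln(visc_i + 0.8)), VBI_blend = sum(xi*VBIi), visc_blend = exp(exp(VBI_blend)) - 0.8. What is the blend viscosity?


Refutas method: VBN_i = 14.534*ln(ln(visc_i + 0.8)) + 10.975, blended linearly by mass fraction; since VBN is linear in VBI_i = ln(ln(visc_i + 0.8)) and the fractions sum to 1, blend VBI directly: visc = exp(exp(VBI_blend)) - 0.8
VBI_1 = ln(ln(7.8 + 0.8)) = 0.766287
VBI_2 = ln(ln(593 + 0.8)) = 1.85419
VBI_blend = 0.44 * 0.766287 + 0.56 * 1.85419 = 1.37551
visc_blend = exp(exp(1.37551)) - 0.8 = 51.51

51.51 cSt


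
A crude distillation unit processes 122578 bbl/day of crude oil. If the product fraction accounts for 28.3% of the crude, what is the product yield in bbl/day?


Crude throughput = 122578 bbl/day
Fraction yield = 28.3%
yield = throughput * fraction / 100
yield = 122578 * 28.3 / 100 = 34689.574

34689.574 bbl/day


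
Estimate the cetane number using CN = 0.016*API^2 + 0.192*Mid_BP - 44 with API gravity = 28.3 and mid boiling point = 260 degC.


CN = 0.016 * 28.3^2 + 0.192 * 260 - 44
CN = 12.81424 + 49.92 - 44 = 18.73424

18.73424


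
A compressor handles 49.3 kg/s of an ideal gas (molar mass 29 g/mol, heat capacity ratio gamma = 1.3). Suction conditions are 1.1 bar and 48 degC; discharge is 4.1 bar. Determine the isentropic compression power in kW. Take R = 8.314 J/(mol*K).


Isentropic work: W = m*(gamma/(gamma-1))*(R*T1/MW)*((P2/P1)^((gamma-1)/gamma) - 1)
T1 = 48 + 273.15 = 321.15 K
Pressure ratio = 4.1 / 1.1 = 3.72727
Exponent = (1.3 - 1)/1.3 = 0.230769
(P2/P1)^exp - 1 = 3.72727^0.230769 - 1 = 0.35475
W = 49.3 * 1.3 / 0.3 * 8.314 * 321.15 / 29 * 0.35475 = 6978

6978 kW


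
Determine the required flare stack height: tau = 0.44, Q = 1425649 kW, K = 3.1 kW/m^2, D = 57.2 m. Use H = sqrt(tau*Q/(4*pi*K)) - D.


tau*Q/(4*pi*K) = 0.44 * 1425649 / (4 * pi * 3.1) = 16102.5
sqrt(16102.5) = 126.896
H = 126.896 - 57.2 = 69.70

69.70 m


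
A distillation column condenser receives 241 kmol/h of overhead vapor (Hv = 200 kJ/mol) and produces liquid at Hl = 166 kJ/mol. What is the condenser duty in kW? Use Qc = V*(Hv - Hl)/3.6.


Qc = 241 * (200 - 166) / 3.6 = 241 * 34 / 3.6 = 2276

2276 kW


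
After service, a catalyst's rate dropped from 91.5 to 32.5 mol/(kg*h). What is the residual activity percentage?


Activity (%) = (rate_used / rate_fresh) * 100
rate_used = 32.5, rate_fresh = 91.5
= (32.5 / 91.5) * 100
= 0.3552 * 100 = 35.52

35.52 %


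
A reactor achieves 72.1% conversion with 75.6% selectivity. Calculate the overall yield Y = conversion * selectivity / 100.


Overall yield = conversion (%) * selectivity (%) / 100
Conversion = 72.1%, Selectivity = 75.6%
Y = 72.1 * 75.6 / 100
= 54.5076 %

54.5076 %


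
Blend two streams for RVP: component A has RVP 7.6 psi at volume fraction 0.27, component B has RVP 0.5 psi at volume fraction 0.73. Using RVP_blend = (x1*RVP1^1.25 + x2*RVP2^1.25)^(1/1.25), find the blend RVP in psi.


Chevron index: RVP_blend = (sum xi*RVPi^1.25)^(1/1.25)
RVP^1.25 terms: 0.27 * 7.6^1.25 + 0.73 * 0.5^1.25 = 3.71399
RVP_blend = 3.71399^(1/1.25) = 2.857

2.857 psi


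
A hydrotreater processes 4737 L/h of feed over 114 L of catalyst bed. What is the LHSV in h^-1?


LHSV = volumetric feed rate / catalyst volume
= 4737 L/h / 114 L
= 41.55 h^-1

41.55 h^-1


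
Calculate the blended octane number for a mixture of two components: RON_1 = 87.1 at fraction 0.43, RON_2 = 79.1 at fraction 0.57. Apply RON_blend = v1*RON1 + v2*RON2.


Linear blending: RON_blend = sum(vi * RONi)
Contribution 1: 0.43 * 87.1 = 37.453
Contribution 2: 0.57 * 79.1 = 45.087
RON_blend = 37.453 + 45.087 = 82.54

82.54


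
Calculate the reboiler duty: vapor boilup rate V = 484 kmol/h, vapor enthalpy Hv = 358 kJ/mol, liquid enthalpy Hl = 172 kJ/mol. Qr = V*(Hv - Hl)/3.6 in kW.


Qr = 484 * (358 - 172) / 3.6 = 484 * 186 / 3.6 = 25010

25010 kW


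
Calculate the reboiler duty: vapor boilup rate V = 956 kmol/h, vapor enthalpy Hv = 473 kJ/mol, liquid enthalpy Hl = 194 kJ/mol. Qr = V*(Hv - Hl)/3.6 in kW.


Qr = 956 * (473 - 194) / 3.6 = 956 * 279 / 3.6 = 74090

74090 kW


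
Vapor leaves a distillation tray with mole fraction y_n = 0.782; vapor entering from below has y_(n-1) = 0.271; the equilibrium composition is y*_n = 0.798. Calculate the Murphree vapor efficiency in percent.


Murphree vapor efficiency: EMV = (y_n - y_(n-1)) / (y*_n - y_(n-1)) * 100
EMV = (0.782 - 0.271) / (0.798 - 0.271) * 100 = 0.511 / 0.527 * 100 = 96.96

96.96 %


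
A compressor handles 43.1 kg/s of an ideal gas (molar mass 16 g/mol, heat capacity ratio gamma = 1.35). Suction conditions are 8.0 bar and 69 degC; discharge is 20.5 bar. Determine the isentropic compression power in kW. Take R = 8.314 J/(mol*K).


Isentropic work: W = m*(gamma/(gamma-1))*(R*T1/MW)*((P2/P1)^((gamma-1)/gamma) - 1)
T1 = 69 + 273.15 = 342.15 K
Pressure ratio = 20.5 / 8.0 = 2.5625
Exponent = (1.35 - 1)/1.35 = 0.259259
(P2/P1)^exp - 1 = 2.5625^0.259259 - 1 = 0.276291
W = 43.1 * 1.35 / 0.35 * 8.314 * 342.15 / 16 * 0.276291 = 8166

8166 kW
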